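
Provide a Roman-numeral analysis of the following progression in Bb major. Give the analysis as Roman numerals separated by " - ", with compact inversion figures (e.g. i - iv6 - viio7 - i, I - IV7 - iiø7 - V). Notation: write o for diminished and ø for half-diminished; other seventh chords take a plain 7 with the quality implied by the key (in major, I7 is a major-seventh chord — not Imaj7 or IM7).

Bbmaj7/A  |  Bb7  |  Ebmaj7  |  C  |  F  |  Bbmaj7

I42 - V7/IV - IV7 - V/V - V - I7

Bbmaj7/A: major seventh chord on Bb = scale degree 1 → I42.
Bb7: a dominant seventh chord on Bb, the applied dominant of IV → V7/IV.
Ebmaj7 has root Eb, degree 4 in Bb major, so IV7.
C: chromatic; C is V of V, so V/V.
F has root F, degree 5 in Bb major, so V.
Bbmaj7: root Bb is the tonic; major seventh chord there is I7.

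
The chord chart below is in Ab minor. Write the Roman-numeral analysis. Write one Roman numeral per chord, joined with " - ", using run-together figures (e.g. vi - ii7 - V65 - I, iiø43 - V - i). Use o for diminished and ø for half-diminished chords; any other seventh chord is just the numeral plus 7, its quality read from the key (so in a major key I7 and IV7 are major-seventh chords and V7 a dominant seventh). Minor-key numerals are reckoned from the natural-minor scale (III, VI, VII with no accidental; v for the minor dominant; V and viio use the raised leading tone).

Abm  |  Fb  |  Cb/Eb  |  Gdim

i - VI - III6 - viio

Abm: root Ab is the tonic; minor triad there is i.
Fb: root Fb is the submediant; major triad there is VI.
Cb/Eb has root Cb, degree 3 in Ab minor, so III6.
Gdim: diminished triad on G = scale degree 7 → viio.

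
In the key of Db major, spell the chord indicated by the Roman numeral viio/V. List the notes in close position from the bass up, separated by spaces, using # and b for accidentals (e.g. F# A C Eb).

viio/V is a secondary leading-tone chord. The target V is Ab in Db major; the applied chord is rooted a semitone below, on G.
Building a diminished triad on G gives G-Bb-Db.

G Bb Db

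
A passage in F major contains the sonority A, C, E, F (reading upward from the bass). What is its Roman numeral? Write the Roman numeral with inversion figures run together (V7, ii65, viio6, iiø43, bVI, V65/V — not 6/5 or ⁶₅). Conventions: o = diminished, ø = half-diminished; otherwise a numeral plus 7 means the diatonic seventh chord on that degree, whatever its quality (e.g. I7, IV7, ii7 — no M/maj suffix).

I65

The pitches F-A-C-E form a major seventh chord rooted on F.
In F major, F is the tonic; the diatonic major seventh chord there is I7.
With A in the bass the chord is in first inversion, so the figured bass is 65.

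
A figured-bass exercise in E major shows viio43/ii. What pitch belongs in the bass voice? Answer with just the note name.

The applied chord viio43/ii is rooted on E#: E#-G#-B-D.
The figure 43 means second inversion — the fifth is in the bass.

B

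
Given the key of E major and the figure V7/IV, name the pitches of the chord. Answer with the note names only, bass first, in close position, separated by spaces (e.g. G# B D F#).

E G# B D

V7/IV is a secondary dominant — the dominant seventh of IV. IV in E major is A, so the applied chord's root is E, a perfect fifth above.
Building a dominant seventh chord on E gives E-G#-B-D.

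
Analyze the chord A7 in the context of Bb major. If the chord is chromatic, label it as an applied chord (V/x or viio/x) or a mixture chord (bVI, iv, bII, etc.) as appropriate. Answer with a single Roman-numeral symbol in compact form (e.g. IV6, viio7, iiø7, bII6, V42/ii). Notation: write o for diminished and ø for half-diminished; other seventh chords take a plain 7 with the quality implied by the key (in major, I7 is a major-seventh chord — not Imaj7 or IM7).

V7/iii

The pitches A-C#-E-G form a dominant seventh chord rooted on A.
A is not a diatonic chord root with this quality in Bb major, but it lies a perfect fifth above D (iii), so the chord functions as an applied dominant of iii.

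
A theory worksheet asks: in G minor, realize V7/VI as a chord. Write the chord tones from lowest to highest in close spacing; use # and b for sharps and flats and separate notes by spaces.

Bb D F Ab

The slash means an applied dominant: we want the dominant of VI. In G minor, VI is Eb major, and its dominant is built on Bb.
Building a dominant seventh chord on Bb gives Bb-D-F-Ab.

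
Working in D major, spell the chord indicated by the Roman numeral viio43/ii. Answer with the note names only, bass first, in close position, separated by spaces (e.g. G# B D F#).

A C D# F#

The slash marks an applied leading-tone chord: viio of ii. In D major, ii is E, so the leading tone to it is D#, a half step below.
Building a fully diminished seventh chord on D# gives D#-F#-A-C.
With the 43 figure the chord is in second inversion; from the bass A upward in close position it reads A-C-D#-F#.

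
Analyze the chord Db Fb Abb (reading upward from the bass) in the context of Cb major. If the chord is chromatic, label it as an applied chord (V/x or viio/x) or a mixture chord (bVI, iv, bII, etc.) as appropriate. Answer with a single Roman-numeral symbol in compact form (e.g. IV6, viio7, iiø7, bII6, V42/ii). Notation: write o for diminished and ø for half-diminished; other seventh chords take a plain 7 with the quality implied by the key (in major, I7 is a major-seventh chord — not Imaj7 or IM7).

iio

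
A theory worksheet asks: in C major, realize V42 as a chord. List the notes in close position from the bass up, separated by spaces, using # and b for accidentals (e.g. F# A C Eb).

In C major, the fifth degree is G, and the diatonic chord built there is a dominant seventh chord.
Stacking thirds from G gives G-B-D-F.
With the 42 figure the chord is in third inversion; from the bass F upward in close position it reads F-G-B-D.

F G B D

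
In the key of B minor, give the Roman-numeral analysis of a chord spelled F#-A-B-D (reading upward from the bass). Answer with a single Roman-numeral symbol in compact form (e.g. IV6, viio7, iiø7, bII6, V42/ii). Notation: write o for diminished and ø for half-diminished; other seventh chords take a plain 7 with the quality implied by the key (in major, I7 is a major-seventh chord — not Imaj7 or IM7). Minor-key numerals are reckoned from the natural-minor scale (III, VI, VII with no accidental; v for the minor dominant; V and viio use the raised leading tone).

The pitches B-D-F#-A form a minor seventh chord rooted on B.
B is scale degree 1 in B minor, and a minor seventh chord on that degree is written i7.
With F# in the bass the chord is in second inversion, so the figured bass is 43.

i43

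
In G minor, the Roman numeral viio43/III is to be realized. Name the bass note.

The applied chord viio43/III is rooted on A: A-C-Eb-Gb.
The figure 43 means second inversion — the fifth is in the bass.

Eb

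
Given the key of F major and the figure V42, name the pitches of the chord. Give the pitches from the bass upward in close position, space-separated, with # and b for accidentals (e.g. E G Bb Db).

The numeral's case and figure indicate a dominant seventh chord. In F major its root, the fifth degree, is C.
Stacking thirds from C gives C-E-G-Bb.
With the 42 figure the chord is in third inversion; from the bass Bb upward in close position it reads Bb-C-E-G.

Bb C E G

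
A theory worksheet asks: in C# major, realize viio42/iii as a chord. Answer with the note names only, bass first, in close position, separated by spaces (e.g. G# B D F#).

C# D## F## A#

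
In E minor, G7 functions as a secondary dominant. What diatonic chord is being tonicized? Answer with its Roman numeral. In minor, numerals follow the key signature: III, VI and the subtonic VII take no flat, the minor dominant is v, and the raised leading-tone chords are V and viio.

VI

The chord is a dominant seventh chord on G.
A dominant resolves down a perfect fifth: G → C. In E minor, C is scale degree 6, i.e. VI.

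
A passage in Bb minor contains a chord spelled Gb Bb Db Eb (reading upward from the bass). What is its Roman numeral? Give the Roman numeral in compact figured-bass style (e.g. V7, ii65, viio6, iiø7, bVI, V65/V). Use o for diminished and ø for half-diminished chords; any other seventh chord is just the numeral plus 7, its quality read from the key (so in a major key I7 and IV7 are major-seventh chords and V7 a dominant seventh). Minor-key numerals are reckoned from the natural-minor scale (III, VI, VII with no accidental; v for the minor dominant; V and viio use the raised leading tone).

Stacked in thirds the chord is Eb-Gb-Bb-Db: a minor seventh chord on Eb.
In Bb minor, Eb is the subdominant; the diatonic minor seventh chord there is iv7.
With Gb in the bass the chord is in first inversion, so the figured bass is 65.

iv65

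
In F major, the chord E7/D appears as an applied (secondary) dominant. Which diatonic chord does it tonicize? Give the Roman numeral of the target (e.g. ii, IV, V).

The chord is a dominant seventh chord on E.
A dominant resolves down a perfect fifth: E → A. In F major, A is scale degree 3, i.e. iii.

iii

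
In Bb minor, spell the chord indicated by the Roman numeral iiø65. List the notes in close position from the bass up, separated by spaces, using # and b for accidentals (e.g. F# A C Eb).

In Bb minor, the second degree is C, and the diatonic chord built there is a half-diminished seventh chord.
Stacking thirds from C gives C-Eb-Gb-Bb.
The figured bass 65 indicates first inversion, placing the third (Eb) in the bass: Eb-Gb-Bb-C.

Eb Gb Bb C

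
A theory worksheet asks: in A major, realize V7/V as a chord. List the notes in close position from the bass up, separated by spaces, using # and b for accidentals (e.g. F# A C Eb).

V7/V is a secondary dominant — the dominant seventh of V. V in A major is E, so the applied chord's root is B, a perfect fifth above.
Building a dominant seventh chord on B gives B-D#-F#-A.

B D# F# A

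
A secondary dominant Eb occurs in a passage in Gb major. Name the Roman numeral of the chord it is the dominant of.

ii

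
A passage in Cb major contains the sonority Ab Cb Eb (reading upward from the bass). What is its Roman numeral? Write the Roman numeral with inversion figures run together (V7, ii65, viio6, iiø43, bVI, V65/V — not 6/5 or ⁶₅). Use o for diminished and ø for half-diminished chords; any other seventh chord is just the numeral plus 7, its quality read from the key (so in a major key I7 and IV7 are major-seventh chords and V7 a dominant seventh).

Stacked in thirds the chord is Ab-Cb-Eb: a minor triad on Ab.
In Cb major, Ab is the submediant; the diatonic minor triad there is vi.

vi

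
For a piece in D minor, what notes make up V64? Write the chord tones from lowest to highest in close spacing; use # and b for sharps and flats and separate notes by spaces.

In D minor, the dominant is A. The dominant is major (leading tone raised), so V is a major triad.
That chord is spelled A-C#-E.
With the 64 figure the chord is in second inversion; from the bass E upward in close position it reads E-A-C#.

E A C#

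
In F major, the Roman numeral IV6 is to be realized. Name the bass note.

IV in F major has root Bb; the chord is Bb-D-F.
The figure 6 means first inversion — the third is in the bass.

D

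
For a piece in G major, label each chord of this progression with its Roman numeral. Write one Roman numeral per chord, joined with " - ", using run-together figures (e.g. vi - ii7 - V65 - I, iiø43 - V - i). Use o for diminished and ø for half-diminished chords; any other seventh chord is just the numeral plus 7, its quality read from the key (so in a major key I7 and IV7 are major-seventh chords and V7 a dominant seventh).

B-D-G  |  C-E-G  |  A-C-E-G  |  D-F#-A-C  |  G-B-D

I6 - IV - ii7 - V7 - I

B-D-G has root G, degree 1 in G major, so I6.
C-E-G: major triad on C = scale degree 4 → IV.
A-C-E-G: minor seventh chord on A = scale degree 2 → ii7.
D-F#-A-C: root D is the dominant; dominant seventh chord there is V7.
G-B-D has root G, degree 1 in G major, so I.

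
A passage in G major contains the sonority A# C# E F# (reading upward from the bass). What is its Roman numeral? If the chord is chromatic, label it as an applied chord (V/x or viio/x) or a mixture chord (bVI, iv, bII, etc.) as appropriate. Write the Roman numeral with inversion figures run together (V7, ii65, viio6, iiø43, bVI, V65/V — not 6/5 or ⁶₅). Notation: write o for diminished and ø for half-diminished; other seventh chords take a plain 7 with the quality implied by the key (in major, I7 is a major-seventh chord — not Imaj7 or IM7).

V65/iii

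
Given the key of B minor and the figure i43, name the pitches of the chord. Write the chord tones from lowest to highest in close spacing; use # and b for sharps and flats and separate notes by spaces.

F# A B D

In B minor, the first degree is B, and the diatonic chord built there is a minor seventh chord.
That chord is spelled B-D-F#-A.
The figured bass 43 indicates second inversion, placing the fifth (F#) in the bass: F#-A-B-D.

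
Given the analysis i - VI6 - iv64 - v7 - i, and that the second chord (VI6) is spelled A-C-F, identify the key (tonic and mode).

The anchor chord is a major triad on F, labeled VI6.
If F is scale degree 6 and the mode makes that degree carry a major triad, the tonic is A and the mode is minor.

A minor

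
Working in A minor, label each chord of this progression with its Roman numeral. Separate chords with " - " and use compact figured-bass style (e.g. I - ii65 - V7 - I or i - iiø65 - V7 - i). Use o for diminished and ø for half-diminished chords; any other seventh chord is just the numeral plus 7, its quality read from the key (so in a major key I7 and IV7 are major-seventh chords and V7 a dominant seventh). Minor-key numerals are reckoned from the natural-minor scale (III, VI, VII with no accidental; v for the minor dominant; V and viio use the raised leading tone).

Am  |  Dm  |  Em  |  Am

i - iv - v - i

Am: root A is the tonic; minor triad there is i.
Dm: root D is the subdominant; minor triad there is iv.
Em: root E is the dominant; minor triad there is v.
Am: root A is the tonic; minor triad there is i.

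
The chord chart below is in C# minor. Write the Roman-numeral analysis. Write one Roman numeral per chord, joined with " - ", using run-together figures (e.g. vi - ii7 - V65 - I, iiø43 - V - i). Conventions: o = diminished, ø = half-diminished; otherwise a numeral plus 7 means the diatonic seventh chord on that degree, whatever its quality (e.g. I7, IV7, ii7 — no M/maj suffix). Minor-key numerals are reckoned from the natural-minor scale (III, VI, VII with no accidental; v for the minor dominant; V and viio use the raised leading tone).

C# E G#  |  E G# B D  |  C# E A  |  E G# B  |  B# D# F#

i - V7/VI - VI6 - III - viio

C#-E-G#: minor triad on C# = scale degree 1 → i.
E-G#-B-D: chromatic; E is V of VI, so V7/VI.
C#-E-A: major triad on A = scale degree 6 → VI6.
E-G#-B: major triad on E = scale degree 3 → III.
B#-D#-F# has root B#, degree 7 in C# minor, so viio.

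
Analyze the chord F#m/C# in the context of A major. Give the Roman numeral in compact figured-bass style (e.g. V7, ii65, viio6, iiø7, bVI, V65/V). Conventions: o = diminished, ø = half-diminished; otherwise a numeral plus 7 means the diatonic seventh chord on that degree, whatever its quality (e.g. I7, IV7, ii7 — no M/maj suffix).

vi64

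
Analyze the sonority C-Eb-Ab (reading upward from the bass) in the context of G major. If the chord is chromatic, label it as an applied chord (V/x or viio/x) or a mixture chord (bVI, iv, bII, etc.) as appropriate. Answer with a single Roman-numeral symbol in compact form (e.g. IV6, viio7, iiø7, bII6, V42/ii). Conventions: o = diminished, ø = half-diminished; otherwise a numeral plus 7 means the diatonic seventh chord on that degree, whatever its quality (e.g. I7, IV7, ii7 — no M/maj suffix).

Stacked in thirds the chord is Ab-C-Eb: a major triad on Ab.
Ab is the lowered second degree of G major (diatonic 2 would be A). This is the Neapolitan sixth — a major triad on the lowered second degree, here in its customary first inversion.
With C in the bass the chord is in first inversion, so the figured bass is 6.

bII6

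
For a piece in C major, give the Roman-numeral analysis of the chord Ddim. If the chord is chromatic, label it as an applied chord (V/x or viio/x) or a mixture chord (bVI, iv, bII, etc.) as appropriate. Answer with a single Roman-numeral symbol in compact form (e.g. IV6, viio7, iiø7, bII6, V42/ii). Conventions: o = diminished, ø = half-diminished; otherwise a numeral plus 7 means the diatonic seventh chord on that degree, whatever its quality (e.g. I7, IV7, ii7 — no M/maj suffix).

iio

The pitches D-F-Ab form a diminished triad rooted on D.
D is the second degree of C major. This is the diminished supertonic triad, borrowed from the parallel minor.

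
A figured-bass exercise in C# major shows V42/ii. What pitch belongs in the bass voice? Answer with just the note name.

The applied chord V42/ii is rooted on A#: A#-C##-E#-G#.
The figure 42 means third inversion — the seventh is in the bass.

G#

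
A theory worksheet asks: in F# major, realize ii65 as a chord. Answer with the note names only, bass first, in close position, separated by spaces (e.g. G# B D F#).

The numeral's case and figure indicate a minor seventh chord. In F# major its root, the second degree, is G#.
Stacking thirds from G# gives G#-B-D#-F#.
The figured bass 65 indicates first inversion, placing the third (B) in the bass: B-D#-F#-G#.

B D# F# G#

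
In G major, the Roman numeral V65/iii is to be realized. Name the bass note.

A#

The applied chord V65/iii is rooted on F#: F#-A#-C#-E.
The figure 65 means first inversion — the third is in the bass.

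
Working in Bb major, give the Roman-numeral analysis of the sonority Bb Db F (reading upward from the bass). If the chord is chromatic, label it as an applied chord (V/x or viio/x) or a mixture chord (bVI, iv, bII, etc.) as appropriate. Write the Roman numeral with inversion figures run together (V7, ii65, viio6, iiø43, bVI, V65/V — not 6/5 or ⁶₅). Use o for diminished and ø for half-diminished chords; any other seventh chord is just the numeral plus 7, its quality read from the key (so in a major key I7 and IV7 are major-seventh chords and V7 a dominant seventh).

i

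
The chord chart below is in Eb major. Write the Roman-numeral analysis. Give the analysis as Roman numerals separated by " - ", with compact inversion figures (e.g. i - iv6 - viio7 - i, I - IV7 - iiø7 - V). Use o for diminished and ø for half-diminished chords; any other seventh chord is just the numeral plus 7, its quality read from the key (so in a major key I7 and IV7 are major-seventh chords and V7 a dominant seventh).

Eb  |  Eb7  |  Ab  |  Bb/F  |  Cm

I - V7/IV - IV - V64 - vi

Eb has root Eb, degree 1 in Eb major, so I.
Eb7: chromatic; Eb is V of IV, so V7/IV.
Ab: root Ab is the subdominant; major triad there is IV.
Bb/F: root Bb is the dominant; major triad there is V64.
Cm has root C, degree 6 in Eb major, so vi.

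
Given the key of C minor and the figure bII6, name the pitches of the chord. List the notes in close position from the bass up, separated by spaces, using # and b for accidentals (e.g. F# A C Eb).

F Ab Db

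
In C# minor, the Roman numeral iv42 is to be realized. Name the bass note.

E

iv in C# minor has root F#; the chord is F#-A-C#-E.
The figure 42 means third inversion — the seventh is in the bass.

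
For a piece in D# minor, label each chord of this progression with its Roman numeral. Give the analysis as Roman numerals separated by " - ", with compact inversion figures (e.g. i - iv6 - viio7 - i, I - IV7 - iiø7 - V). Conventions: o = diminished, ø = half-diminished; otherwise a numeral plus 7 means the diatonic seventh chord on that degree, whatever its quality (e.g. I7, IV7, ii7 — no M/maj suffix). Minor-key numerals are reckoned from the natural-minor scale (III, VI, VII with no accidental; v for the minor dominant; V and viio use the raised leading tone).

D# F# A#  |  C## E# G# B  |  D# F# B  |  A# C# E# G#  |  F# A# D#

D#-F#-A# has root D#, degree 1 in D# minor, so i.
C##-E#-G#-B: fully diminished seventh chord on C## = scale degree 7 → viio7.
D#-F#-B has root B, degree 6 in D# minor, so VI6.
A#-C#-E#-G#: minor seventh chord on A# = scale degree 5 → v7.
F#-A#-D#: minor triad on D# = scale degree 1 → i6.

i - viio7 - VI6 - v7 - i6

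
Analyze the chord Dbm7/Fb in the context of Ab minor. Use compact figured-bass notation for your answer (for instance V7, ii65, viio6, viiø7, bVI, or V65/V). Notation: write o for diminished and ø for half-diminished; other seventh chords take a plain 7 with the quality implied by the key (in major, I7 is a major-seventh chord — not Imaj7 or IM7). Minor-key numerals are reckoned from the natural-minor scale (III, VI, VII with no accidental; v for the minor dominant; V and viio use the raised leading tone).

Stacked in thirds the chord is Db-Fb-Ab-Cb: a minor seventh chord on Db.
Db is scale degree 4 in Ab minor, and a minor seventh chord on that degree is written iv7.
With Fb in the bass the chord is in first inversion, so the figured bass is 65.

iv65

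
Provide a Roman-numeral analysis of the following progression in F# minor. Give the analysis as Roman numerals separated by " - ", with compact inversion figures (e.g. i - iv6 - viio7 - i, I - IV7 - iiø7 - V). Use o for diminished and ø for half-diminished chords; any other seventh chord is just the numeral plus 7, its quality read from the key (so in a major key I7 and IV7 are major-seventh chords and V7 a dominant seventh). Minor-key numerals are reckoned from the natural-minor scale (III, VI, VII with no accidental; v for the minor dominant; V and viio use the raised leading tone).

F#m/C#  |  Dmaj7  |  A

i64 - VI7 - III

F#m/C#: minor triad on F# = scale degree 1 → i64.
Dmaj7: root D is the submediant; major seventh chord there is VI7.
A: root A is the mediant; major triad there is III.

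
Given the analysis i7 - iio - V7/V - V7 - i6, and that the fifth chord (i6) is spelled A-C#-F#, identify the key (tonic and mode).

The chord F#m/A is a minor triad rooted on F#; its label is i6.
If F# is scale degree 1 and the mode makes that degree carry a minor triad, the tonic is F# and the mode is minor.

F# minor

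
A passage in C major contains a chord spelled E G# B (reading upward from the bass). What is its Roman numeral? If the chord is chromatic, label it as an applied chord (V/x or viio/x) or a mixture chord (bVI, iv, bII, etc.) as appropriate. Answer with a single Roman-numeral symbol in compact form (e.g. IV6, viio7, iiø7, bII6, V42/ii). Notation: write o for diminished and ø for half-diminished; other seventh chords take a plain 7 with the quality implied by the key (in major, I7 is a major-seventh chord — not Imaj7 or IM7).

V/vi

The pitches E-G#-B form a major triad rooted on E.
E is not a diatonic chord root with this quality in C major, but it lies a perfect fifth above A (vi), so the chord functions as an applied dominant of vi.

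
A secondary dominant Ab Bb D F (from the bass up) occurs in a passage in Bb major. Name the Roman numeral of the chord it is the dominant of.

The chord is a dominant seventh chord on Bb.
A dominant resolves down a perfect fifth: Bb → Eb. In Bb major, Eb is scale degree 4, i.e. IV.

IV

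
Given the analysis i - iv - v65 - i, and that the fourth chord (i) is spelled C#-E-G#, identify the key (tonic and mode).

C# minor

i is given as C#-E-G# — a minor triad with root C#.
If C# is scale degree 1 and the mode makes that degree carry a minor triad, the tonic is C# and the mode is minor.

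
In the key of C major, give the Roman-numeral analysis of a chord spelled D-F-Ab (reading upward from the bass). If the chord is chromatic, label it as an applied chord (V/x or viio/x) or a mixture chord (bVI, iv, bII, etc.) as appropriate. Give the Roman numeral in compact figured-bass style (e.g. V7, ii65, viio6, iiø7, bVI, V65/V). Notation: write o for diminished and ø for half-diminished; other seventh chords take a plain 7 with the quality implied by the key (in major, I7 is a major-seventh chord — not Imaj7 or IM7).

iio

Stacked in thirds the chord is D-F-Ab: a diminished triad on D.
D is the second degree of C major. This is the diminished supertonic triad, borrowed from the parallel minor.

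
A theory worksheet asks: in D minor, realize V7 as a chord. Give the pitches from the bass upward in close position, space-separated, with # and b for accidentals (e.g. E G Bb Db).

A C# E G

In D minor, scale degree 5 is A. The dominant is major (leading tone raised), so V is a dominant seventh chord.
That chord is spelled A-C#-E-G.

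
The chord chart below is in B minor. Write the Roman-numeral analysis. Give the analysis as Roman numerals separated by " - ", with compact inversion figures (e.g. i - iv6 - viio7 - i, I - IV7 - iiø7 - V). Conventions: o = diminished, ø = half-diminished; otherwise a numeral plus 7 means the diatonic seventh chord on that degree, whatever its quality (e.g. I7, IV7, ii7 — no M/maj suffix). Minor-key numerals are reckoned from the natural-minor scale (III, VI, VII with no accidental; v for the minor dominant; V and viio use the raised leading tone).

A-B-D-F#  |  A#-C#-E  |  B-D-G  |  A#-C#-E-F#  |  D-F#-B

A-B-D-F#: root B is the tonic; minor seventh chord there is i42.
A#-C#-E: root A# is the leading tone; diminished triad there is viio.
B-D-G: major triad on G = scale degree 6 → VI6.
A#-C#-E-F#: dominant seventh chord on F# = scale degree 5 → V65.
D-F#-B: minor triad on B = scale degree 1 → i6.

i42 - viio - VI6 - V65 - i6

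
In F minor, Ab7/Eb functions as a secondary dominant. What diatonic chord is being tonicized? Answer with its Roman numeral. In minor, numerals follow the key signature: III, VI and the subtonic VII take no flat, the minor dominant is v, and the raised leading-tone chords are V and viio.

The chord is a dominant seventh chord on Ab.
A dominant resolves down a perfect fifth: Ab → Db. In F minor, Db is scale degree 6, i.e. VI.

VI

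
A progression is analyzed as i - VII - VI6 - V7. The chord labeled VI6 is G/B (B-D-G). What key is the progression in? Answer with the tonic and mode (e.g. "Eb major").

The anchor chord is a major triad on G, labeled VI6.
Counting down 5 scale steps from G places the tonic on B; a major triad on degree 6 is diatonic only in minor.

B minor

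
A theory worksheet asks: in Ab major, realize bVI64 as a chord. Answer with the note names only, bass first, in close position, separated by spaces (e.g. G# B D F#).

bVI64 is a major triad on the lowered sixth degree, borrowed from the parallel minor. In Ab major that root is Fb.
So the chord is Fb-Ab-Cb.
With the 64 figure the chord is in second inversion; from the bass Cb upward in close position it reads Cb-Fb-Ab.

Cb Fb Ab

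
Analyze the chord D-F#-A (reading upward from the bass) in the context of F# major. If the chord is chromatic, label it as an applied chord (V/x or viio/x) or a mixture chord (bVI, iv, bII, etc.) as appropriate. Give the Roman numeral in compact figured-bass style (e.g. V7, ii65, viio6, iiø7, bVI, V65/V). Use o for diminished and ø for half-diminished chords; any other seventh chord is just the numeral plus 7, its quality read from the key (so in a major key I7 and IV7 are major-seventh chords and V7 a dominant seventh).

bVI

Stacked in thirds the chord is D-F#-A: a major triad on D.
D is the lowered sixth degree of F# major (diatonic 6 would be D#). This is a major triad on the lowered sixth degree, borrowed from the parallel minor.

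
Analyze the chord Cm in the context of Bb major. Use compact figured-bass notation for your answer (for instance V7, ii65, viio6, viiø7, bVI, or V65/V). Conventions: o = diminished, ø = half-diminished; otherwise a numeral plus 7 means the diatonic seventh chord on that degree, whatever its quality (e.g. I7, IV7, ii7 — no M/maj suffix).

ii

The pitches C-Eb-G form a minor triad rooted on C.
In Bb major, C is the supertonic; the diatonic minor triad there is ii.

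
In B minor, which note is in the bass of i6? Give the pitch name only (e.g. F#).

i in B minor has root B; the chord is B-D-F#.
The figure 6 means first inversion — the third is in the bass.

D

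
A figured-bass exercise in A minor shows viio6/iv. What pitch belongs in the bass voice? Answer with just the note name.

E

The applied chord viio6/iv is rooted on C#: C#-E-G.
The figure 6 means first inversion — the third is in the bass.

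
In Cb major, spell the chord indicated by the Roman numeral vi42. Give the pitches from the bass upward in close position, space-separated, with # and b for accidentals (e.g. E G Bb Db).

Gb Ab Cb Eb

The numeral's case and figure indicate a minor seventh chord. In Cb major its root, the sixth degree, is Ab.
That chord is spelled Ab-Cb-Eb-Gb.
With the 42 figure the chord is in third inversion; from the bass Gb upward in close position it reads Gb-Ab-Cb-Eb.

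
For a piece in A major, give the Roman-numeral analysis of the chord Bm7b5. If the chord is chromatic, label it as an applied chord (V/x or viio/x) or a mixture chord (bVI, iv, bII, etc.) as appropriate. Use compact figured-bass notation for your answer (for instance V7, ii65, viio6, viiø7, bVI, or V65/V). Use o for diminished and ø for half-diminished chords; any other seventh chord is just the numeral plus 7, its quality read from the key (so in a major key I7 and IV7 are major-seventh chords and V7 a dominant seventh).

The pitches B-D-F-A form a half-diminished seventh chord rooted on B.
B is the second degree of A major. This is the half-diminished supertonic seventh, borrowed from the parallel minor.

iiø7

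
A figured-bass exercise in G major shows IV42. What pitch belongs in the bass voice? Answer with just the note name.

B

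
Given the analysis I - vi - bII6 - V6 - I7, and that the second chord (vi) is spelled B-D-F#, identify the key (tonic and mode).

D major

vi is given as B-D-F# — a minor triad with root B.
If B is scale degree 6 and the mode makes that degree carry a minor triad, the tonic is D and the mode is major.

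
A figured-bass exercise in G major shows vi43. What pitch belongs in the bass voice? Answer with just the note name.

vi in G major has root E; the chord is E-G-B-D.
The figure 43 means second inversion — the fifth is in the bass.

B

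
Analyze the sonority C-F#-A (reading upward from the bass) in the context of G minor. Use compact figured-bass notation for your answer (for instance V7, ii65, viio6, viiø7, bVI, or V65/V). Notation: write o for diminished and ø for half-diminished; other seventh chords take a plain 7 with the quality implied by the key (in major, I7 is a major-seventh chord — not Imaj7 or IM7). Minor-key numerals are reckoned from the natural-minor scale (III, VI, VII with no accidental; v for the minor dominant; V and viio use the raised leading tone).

viio64

The pitches F#-A-C form a diminished triad rooted on F#.
F# is scale degree 7 in G minor, and a diminished triad on that degree is written viio.
With C in the bass the chord is in second inversion, so the figured bass is 64.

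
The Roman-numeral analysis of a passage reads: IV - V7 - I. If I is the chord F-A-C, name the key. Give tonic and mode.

F major

I is given as F-A-C — a major triad with root F.
If F is scale degree 1 and the mode makes that degree carry a major triad, the tonic is F and the mode is major.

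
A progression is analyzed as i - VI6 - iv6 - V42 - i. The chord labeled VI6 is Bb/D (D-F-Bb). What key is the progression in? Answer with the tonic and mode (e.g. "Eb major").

D minor

The chord Bb/D is a major triad rooted on Bb; its label is VI6.
Counting down 5 scale steps from Bb places the tonic on D; a major triad on degree 6 is diatonic only in minor.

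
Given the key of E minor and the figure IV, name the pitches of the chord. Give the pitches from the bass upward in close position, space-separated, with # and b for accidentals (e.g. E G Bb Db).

Scale degree 4 in E minor is A; here the chord built on it is altered to a major triad. IV is the major subdominant, borrowed from the parallel major.
So the chord is A-C#-E.

A C# E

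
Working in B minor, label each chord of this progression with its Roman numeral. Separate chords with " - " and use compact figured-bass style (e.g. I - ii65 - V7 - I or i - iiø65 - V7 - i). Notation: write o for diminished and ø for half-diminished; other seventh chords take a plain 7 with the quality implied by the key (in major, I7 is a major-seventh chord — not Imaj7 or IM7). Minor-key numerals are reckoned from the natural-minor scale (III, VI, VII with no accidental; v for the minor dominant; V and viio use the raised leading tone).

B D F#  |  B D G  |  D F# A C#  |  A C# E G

i - VI6 - III7 - VII7

B-D-F#: minor triad on B = scale degree 1 → i.
B-D-G has root G, degree 6 in B minor, so VI6.
D-F#-A-C# has root D, degree 3 in B minor, so III7.
A-C#-E-G: dominant seventh chord on A = scale degree 7 → VII7.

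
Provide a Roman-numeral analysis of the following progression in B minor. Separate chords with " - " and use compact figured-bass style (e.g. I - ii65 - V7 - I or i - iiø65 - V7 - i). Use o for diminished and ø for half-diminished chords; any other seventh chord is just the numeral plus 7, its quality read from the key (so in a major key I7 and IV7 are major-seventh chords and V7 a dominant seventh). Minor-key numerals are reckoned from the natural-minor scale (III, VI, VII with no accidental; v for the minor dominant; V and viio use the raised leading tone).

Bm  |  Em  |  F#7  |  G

Bm has root B, degree 1 in B minor, so i.
Em: minor triad on E = scale degree 4 → iv.
F#7 has root F#, degree 5 in B minor, so V7.
G has root G, degree 6 in B minor, so VI.

i - iv - V7 - VI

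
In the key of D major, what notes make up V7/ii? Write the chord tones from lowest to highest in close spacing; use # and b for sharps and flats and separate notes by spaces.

V7/ii is a secondary dominant — the dominant seventh of ii. ii in D major is E, so the applied chord's root is B, a perfect fifth above.
Building a dominant seventh chord on B gives B-D#-F#-A.

B D# F# A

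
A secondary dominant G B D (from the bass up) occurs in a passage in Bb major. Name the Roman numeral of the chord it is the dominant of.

The chord is a major triad on G.
A dominant resolves down a perfect fifth: G → C. In Bb major, C is scale degree 2, i.e. ii.

ii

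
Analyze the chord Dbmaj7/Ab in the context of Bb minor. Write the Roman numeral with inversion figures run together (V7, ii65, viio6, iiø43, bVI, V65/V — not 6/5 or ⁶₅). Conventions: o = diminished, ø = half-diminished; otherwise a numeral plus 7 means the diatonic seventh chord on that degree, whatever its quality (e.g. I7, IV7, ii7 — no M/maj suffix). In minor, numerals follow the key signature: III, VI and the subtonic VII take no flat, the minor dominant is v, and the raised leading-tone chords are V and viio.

III43

The pitches Db-F-Ab-C form a major seventh chord rooted on Db.
In Bb minor, Db is the mediant; the diatonic major seventh chord there is III7.
With Ab in the bass the chord is in second inversion, so the figured bass is 43.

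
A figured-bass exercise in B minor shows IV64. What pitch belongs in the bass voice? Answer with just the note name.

IV in B minor has root E; the chord is E-G#-B.
The figure 64 means second inversion — the fifth is in the bass.

B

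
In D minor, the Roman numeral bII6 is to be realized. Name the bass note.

G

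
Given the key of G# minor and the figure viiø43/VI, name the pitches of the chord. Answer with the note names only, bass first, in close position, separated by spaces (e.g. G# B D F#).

A C# D# F#

The slash marks an applied leading-tone chord: viio of VI. In G# minor, VI is E, so the leading tone to it is D#, a half step below.
Building a half-diminished seventh chord on D# gives D#-F#-A-C#.
With the 43 figure the chord is in second inversion; from the bass A upward in close position it reads A-C#-D#-F#.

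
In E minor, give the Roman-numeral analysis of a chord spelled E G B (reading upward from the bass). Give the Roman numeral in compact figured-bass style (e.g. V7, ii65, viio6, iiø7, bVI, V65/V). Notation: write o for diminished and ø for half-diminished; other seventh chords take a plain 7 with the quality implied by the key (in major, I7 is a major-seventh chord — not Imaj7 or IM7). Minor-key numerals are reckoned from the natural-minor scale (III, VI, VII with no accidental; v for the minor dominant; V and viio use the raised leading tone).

The pitches E-G-B form a minor triad rooted on E.
E is scale degree 1 in E minor, and a minor triad on that degree is written i.

i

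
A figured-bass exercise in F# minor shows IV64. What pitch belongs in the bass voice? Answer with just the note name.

F#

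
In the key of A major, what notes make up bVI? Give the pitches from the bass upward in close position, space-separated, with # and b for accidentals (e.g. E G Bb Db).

F A C

bVI is a major triad on the lowered sixth degree, borrowed from the parallel minor. In A major that root is F.
So the chord is F-A-C.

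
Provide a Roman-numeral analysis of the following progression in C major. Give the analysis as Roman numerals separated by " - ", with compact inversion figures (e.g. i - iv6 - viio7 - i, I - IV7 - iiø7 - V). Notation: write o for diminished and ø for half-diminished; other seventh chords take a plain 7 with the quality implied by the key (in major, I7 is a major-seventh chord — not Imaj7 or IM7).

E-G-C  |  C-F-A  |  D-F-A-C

E-G-C: root C is the tonic; major triad there is I6.
C-F-A: major triad on F = scale degree 4 → IV64.
D-F-A-C has root D, degree 2 in C major, so ii7.

I6 - IV64 - ii7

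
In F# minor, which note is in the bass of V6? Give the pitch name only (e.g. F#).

E#

V in F# minor has root C#; the chord is C#-E#-G#.
The figure 6 means first inversion — the third is in the bass.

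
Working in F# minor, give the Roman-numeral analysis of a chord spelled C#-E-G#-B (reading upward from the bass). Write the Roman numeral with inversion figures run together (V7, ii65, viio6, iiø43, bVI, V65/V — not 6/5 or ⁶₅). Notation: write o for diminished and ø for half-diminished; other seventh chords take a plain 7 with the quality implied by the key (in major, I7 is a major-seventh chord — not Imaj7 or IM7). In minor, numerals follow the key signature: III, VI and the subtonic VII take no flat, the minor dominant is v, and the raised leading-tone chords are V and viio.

Stacked in thirds the chord is C#-E-G#-B: a minor seventh chord on C#.
C# is scale degree 5 in F# minor, and a minor seventh chord on that degree is written v7.

v7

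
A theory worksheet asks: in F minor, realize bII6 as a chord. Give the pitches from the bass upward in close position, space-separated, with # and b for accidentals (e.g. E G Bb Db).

Bb Db Gb

bII6 is the Neapolitan sixth — a major triad on the lowered second degree, here in its customary first inversion. In F minor that root is Gb.
So the chord is Gb-Bb-Db.
With the 6 figure the chord is in first inversion; from the bass Bb upward in close position it reads Bb-Db-Gb.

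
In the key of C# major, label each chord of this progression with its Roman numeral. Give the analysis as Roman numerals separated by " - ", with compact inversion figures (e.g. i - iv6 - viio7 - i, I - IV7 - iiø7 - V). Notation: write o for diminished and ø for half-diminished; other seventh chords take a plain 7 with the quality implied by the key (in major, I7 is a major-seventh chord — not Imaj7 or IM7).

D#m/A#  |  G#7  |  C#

ii64 - V7 - I

D#m/A#: minor triad on D# = scale degree 2 → ii64.
G#7: root G# is the dominant; dominant seventh chord there is V7.
C#: major triad on C# = scale degree 1 → I.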